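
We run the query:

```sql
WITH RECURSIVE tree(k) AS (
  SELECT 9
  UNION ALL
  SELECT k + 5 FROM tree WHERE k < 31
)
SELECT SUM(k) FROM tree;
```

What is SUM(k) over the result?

129

Base: k=9.
Iteration 1: 9 < 31 holds -> k = 9 + 5 = 14.
Iteration 2: 14 < 31 holds -> k = 14 + 5 = 19.
Iteration 3: 19 < 31 holds -> k = 19 + 5 = 24.
Iteration 4: 24 < 31 holds -> k = 24 + 5 = 29.
Iteration 5: 29 < 31 holds -> k = 29 + 5 = 34.
Iteration 6: 34 < 31 fails; recursion stops.
SUM(k) = 9 + 14 + 19 + 24 + 29 + 34 = 129.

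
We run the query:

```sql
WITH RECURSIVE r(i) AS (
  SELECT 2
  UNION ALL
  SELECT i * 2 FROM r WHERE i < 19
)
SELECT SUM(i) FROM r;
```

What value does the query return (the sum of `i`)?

Base: i=2.
Iteration 1: 2 < 19 holds -> i = 2 * 2 = 4.
Iteration 2: 4 < 19 holds -> i = 4 * 2 = 8.
Iteration 3: 8 < 19 holds -> i = 8 * 2 = 16.
Iteration 4: 16 < 19 holds -> i = 16 * 2 = 32.
Iteration 5: 32 < 19 fails; recursion stops.
SUM(i) = 2 + 4 + 8 + 16 + 32 = 62.

62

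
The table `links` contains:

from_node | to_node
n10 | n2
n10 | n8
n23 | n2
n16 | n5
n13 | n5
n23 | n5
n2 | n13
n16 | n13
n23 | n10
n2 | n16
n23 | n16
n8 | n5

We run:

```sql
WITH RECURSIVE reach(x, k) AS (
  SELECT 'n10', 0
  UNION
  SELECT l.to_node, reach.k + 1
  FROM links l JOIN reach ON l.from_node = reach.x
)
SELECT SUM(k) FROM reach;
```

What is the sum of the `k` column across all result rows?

Base: (n10, k=0).
Iteration 1: edges from {n10} -> (n2, k=1), (n8, k=1).
Iteration 2: edges from {n2,n8} -> (n13, k=2), (n16, k=2), (n5, k=2).
Iteration 3: edges from {n13,n16,n5} -> (n13, k=3), (n5, k=3). [UNION drops 1 duplicate row(s)]
Iteration 4: edges from {n13,n5} -> (n5, k=4).
Iteration 5: no outgoing edges from {n5}; recursion stops.
SUM(k) = 0 + 1 + 1 + 2 + 2 + 2 + 3 + 3 + 4 = 18.

18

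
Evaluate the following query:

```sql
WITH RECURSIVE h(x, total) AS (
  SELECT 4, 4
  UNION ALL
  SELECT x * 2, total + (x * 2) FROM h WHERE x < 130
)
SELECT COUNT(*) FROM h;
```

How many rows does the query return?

Base: x=4, total=4.
Iteration 1: 4 < 130 holds -> x = 4 * 2 = 8, total = 4 + 8 = 12.
Iteration 2: 8 < 130 holds -> x = 8 * 2 = 16, total = 12 + 16 = 28.
Iteration 3: 16 < 130 holds -> x = 16 * 2 = 32, total = 28 + 32 = 60.
Iteration 4: 32 < 130 holds -> x = 32 * 2 = 64, total = 60 + 64 = 124.
Iteration 5: 64 < 130 holds -> x = 64 * 2 = 128, total = 124 + 128 = 252.
Iteration 6: 128 < 130 holds -> x = 128 * 2 = 256, total = 252 + 256 = 508.
Iteration 7: 256 < 130 fails; recursion stops.
Total rows emitted: 7.

7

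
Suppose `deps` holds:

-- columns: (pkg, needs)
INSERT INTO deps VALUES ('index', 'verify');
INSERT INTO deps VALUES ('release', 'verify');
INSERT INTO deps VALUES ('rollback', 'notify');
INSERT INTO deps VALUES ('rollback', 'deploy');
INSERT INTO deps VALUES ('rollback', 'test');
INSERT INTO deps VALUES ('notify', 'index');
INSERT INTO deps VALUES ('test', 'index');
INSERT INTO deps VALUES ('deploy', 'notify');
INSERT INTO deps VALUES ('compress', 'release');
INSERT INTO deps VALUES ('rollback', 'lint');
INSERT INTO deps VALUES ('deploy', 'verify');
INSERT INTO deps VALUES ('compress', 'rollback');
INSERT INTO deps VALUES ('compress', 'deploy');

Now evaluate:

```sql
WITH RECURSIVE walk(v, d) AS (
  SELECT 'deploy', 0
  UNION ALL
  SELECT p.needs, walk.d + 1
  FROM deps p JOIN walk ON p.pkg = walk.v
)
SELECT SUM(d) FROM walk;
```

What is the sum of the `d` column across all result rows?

Base: (deploy, d=0).
Iteration 1: edges from {deploy} -> (notify, d=1), (verify, d=1).
Iteration 2: edges from {notify,verify} -> (index, d=2).
Iteration 3: edges from {index} -> (verify, d=3).
Iteration 4: no outgoing edges from {verify}; recursion stops.
SUM(d) = 0 + 1 + 1 + 2 + 3 = 7.

7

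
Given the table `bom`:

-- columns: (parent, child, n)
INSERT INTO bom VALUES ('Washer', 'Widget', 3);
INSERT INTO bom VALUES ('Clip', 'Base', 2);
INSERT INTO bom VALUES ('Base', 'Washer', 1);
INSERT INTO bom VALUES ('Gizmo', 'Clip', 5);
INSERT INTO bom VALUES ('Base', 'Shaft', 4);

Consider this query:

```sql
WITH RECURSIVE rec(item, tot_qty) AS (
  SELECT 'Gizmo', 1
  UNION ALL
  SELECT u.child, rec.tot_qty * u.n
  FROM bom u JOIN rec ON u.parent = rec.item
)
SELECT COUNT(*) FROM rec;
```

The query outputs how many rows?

Base: (Gizmo, tot_qty=1).
Iteration 1: components of {Gizmo} -> Clip = 1*5 = 5.
Iteration 2: components of {Clip} -> Base = 5*2 = 10.
Iteration 3: components of {Base} -> Shaft = 10*4 = 40, Washer = 10*1 = 10.
Iteration 4: components of {Shaft,Washer} -> Widget = 10*3 = 30.
Iteration 5: no further components; recursion stops.
Total rows emitted: 6.

6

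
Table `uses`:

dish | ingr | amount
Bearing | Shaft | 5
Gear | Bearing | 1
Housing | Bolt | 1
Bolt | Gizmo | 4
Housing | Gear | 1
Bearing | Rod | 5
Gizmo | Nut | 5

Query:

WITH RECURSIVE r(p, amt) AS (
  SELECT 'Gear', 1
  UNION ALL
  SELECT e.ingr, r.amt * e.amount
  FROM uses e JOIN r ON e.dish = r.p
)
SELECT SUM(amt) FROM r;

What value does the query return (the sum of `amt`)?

Base: (Gear, amt=1).
Iteration 1: components of {Gear} -> Bearing = 1*1 = 1.
Iteration 2: components of {Bearing} -> Rod = 1*5 = 5, Shaft = 1*5 = 5.
Iteration 3: no further components; recursion stops.
SUM(amt) = 1 + 1 + 5 + 5 = 12.

12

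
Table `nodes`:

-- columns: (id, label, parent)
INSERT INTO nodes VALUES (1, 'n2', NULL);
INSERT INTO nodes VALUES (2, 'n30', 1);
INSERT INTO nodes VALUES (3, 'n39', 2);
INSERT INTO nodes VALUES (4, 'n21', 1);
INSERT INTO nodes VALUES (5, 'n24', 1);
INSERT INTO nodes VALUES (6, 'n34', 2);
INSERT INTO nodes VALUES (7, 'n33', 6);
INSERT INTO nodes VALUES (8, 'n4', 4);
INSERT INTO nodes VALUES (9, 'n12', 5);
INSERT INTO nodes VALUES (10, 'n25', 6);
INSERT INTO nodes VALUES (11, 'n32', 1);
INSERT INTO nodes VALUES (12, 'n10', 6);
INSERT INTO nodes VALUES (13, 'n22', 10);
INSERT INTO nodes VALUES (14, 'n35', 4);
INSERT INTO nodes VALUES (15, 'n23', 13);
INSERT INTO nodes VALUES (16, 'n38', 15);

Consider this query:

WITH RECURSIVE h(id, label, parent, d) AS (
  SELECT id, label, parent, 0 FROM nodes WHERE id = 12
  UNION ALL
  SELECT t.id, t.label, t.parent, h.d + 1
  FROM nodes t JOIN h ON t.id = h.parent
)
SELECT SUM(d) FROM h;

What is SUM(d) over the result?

6

Base: id=12 (n10), parent=6, d 0.
Iteration 1: join on id=6 -> n34 (id 6, parent=2, d 1).
Iteration 2: join on id=2 -> n30 (id 2, parent=1, d 2).
Iteration 3: join on id=1 -> n2 (id 1, parent=NULL, d 3).
Iteration 4: parent is NULL; no match; recursion stops.
SUM(d) = 0 + 1 + 2 + 3 = 6.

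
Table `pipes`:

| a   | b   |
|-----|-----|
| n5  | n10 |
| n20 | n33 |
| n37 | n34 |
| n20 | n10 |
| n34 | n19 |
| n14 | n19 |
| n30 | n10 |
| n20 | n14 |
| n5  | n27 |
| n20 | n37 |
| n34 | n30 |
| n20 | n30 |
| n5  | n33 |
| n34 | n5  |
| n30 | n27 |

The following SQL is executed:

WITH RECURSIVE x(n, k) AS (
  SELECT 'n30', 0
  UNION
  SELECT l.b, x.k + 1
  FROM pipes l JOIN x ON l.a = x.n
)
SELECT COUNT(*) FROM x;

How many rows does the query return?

Base: (n30, k=0).
Iteration 1: edges from {n30} -> (n10, k=1), (n27, k=1).
Iteration 2: no outgoing edges from {n10,n27}; recursion stops.
Total rows emitted: 3.

3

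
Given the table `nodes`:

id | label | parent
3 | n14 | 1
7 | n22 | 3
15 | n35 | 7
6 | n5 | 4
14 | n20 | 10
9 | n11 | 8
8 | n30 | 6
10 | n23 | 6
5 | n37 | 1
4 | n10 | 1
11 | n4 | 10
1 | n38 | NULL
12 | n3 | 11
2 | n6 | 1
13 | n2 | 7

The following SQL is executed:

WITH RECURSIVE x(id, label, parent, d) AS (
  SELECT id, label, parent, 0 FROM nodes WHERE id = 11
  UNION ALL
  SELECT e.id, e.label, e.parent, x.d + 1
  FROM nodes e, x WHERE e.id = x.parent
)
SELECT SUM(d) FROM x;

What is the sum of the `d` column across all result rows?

Base: id=11 (n4), parent=10, d 0.
Iteration 1: join on id=10 -> n23 (id 10, parent=6, d 1).
Iteration 2: join on id=6 -> n5 (id 6, parent=4, d 2).
Iteration 3: join on id=4 -> n10 (id 4, parent=1, d 3).
Iteration 4: join on id=1 -> n38 (id 1, parent=NULL, d 4).
Iteration 5: parent is NULL; no match; recursion stops.
SUM(d) = 0 + 1 + 2 + 3 + 4 = 10.

10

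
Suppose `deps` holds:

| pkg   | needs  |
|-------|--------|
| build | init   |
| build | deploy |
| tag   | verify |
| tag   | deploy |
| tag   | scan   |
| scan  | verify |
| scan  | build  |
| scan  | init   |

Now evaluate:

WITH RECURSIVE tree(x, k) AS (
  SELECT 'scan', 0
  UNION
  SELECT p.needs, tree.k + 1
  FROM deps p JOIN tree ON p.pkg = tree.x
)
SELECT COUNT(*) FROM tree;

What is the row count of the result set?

Base: (scan, k=0).
Iteration 1: edges from {scan} -> (build, k=1), (init, k=1), (verify, k=1).
Iteration 2: edges from {build,init,verify} -> (deploy, k=2), (init, k=2).
Iteration 3: no outgoing edges from {deploy,init}; recursion stops.
Total rows emitted: 6.

6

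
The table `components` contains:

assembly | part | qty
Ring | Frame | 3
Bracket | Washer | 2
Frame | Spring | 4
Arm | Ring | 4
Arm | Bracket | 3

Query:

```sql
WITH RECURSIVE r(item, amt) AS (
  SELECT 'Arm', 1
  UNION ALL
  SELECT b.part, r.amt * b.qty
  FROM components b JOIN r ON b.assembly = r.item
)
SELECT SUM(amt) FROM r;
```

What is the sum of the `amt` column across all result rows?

74

Base: (Arm, amt=1).
Iteration 1: components of {Arm} -> Bracket = 1*3 = 3, Ring = 1*4 = 4.
Iteration 2: components of {Bracket,Ring} -> Frame = 4*3 = 12, Washer = 3*2 = 6.
Iteration 3: components of {Frame,Washer} -> Spring = 12*4 = 48.
Iteration 4: no further components; recursion stops.
SUM(amt) = 1 + 4 + 3 + 12 + 6 + 48 = 74.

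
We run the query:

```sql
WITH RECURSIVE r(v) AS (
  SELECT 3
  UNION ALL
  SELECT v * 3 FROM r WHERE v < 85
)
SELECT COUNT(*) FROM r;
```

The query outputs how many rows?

Base: v=3.
Iteration 1: 3 < 85 holds -> v = 3 * 3 = 9.
Iteration 2: 9 < 85 holds -> v = 9 * 3 = 27.
Iteration 3: 27 < 85 holds -> v = 27 * 3 = 81.
Iteration 4: 81 < 85 holds -> v = 81 * 3 = 243.
Iteration 5: 243 < 85 fails; recursion stops.
Total rows emitted: 5.

5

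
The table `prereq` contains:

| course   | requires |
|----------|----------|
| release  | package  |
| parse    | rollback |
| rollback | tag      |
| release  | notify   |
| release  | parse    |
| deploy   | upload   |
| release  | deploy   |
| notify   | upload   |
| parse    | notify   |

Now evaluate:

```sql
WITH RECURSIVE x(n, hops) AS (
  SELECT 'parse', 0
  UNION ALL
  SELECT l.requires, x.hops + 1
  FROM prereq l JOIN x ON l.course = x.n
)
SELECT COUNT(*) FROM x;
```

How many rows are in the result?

Base: (parse, hops=0).
Iteration 1: edges from {parse} -> (notify, hops=1), (rollback, hops=1).
Iteration 2: edges from {notify,rollback} -> (tag, hops=2), (upload, hops=2).
Iteration 3: no outgoing edges from {tag,upload}; recursion stops.
Total rows emitted: 5.

5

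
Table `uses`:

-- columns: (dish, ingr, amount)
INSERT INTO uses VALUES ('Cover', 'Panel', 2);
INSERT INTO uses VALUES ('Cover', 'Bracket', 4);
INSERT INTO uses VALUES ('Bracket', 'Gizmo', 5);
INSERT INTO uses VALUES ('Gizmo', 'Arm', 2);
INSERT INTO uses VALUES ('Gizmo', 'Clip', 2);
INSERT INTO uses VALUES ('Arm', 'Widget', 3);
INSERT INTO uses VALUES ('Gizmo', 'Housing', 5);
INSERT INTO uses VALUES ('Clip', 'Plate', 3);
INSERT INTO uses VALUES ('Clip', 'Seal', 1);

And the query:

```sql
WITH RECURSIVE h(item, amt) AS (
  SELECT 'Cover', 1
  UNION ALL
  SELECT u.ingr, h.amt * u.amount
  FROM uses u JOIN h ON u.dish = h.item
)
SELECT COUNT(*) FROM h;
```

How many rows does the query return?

Base: (Cover, amt=1).
Iteration 1: components of {Cover} -> Bracket = 1*4 = 4, Panel = 1*2 = 2.
Iteration 2: components of {Bracket,Panel} -> Gizmo = 4*5 = 20.
Iteration 3: components of {Gizmo} -> Arm = 20*2 = 40, Clip = 20*2 = 40, Housing = 20*5 = 100.
Iteration 4: components of {Arm,Clip,Housing} -> Plate = 40*3 = 120, Seal = 40*1 = 40, Widget = 40*3 = 120.
Iteration 5: no further components; recursion stops.
Total rows emitted: 10.

10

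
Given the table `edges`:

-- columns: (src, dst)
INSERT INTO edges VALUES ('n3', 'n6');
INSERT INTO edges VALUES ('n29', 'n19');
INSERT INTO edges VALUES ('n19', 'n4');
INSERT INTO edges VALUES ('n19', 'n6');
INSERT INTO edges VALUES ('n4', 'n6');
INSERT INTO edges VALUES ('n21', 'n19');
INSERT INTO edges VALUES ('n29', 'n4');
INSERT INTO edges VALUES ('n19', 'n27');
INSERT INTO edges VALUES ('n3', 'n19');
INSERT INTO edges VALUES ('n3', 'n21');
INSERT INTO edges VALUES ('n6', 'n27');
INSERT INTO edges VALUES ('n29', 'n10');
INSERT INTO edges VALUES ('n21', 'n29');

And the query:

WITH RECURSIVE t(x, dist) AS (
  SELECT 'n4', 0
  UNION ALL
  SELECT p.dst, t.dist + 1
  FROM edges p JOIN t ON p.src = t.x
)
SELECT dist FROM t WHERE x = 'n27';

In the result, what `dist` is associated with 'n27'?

Base: (n4, dist=0).
Iteration 1: edges from {n4} -> (n6, dist=1).
Iteration 2: edges from {n6} -> (n27, dist=2).
Iteration 3: no outgoing edges from {n27}; recursion stops.

2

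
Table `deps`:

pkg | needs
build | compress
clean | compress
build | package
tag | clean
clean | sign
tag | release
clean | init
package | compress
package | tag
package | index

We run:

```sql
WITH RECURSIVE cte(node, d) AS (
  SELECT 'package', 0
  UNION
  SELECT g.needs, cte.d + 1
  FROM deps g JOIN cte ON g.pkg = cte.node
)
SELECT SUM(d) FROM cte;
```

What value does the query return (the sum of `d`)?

Base: (package, d=0).
Iteration 1: edges from {package} -> (compress, d=1), (index, d=1), (tag, d=1).
Iteration 2: edges from {compress,index,tag} -> (clean, d=2), (release, d=2).
Iteration 3: edges from {clean,release} -> (compress, d=3), (init, d=3), (sign, d=3).
Iteration 4: no outgoing edges from {compress,init,sign}; recursion stops.
SUM(d) = 0 + 1 + 1 + 1 + 2 + 2 + 3 + 3 + 3 = 16.

16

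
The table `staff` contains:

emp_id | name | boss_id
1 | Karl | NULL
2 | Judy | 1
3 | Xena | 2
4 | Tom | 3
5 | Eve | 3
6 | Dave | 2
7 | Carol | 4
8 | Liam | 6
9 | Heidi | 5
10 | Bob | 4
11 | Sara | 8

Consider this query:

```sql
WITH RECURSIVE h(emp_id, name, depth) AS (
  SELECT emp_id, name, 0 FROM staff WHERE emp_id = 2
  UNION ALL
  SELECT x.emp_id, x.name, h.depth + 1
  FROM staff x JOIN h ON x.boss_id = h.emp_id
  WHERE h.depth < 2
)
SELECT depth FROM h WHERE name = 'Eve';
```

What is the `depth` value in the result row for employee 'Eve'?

Base: emp_id=2 (Judy) at depth 0.
Iteration 1: rows with boss_id in {2} -> Xena (id 3, depth 1), Dave (id 6, depth 1).
Iteration 2: rows with boss_id in {3,6} -> Tom (id 4, depth 2), Eve (id 5, depth 2), Liam (id 8, depth 2).
Iteration 3: depth < 2 fails for all current rows; recursion stops.

2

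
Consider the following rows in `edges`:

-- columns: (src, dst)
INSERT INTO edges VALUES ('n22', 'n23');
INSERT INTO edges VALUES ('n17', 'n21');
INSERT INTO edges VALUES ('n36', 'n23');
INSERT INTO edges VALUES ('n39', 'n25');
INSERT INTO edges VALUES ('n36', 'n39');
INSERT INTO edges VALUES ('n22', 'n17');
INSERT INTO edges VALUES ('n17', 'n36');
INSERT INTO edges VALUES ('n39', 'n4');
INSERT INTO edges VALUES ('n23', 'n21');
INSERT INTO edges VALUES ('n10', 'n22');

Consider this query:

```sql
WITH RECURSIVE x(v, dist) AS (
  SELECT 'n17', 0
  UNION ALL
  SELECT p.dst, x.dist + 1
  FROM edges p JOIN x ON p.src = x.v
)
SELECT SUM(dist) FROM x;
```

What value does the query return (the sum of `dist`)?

Base: (n17, dist=0).
Iteration 1: edges from {n17} -> (n21, dist=1), (n36, dist=1).
Iteration 2: edges from {n21,n36} -> (n23, dist=2), (n39, dist=2).
Iteration 3: edges from {n23,n39} -> (n21, dist=3), (n25, dist=3), (n4, dist=3).
Iteration 4: no outgoing edges from {n21,n25,n4}; recursion stops.
SUM(dist) = 0 + 1 + 1 + 2 + 2 + 3 + 3 + 3 = 15.

15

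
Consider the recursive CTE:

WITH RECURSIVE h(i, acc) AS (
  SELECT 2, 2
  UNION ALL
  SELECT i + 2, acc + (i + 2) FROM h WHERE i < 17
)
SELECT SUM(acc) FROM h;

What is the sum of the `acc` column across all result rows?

330

Base: i=2, acc=2.
Iteration 1: 2 < 17 holds -> i = 2 + 2 = 4, acc = 2 + 4 = 6.
Iteration 2: 4 < 17 holds -> i = 4 + 2 = 6, acc = 6 + 6 = 12.
Iteration 3: 6 < 17 holds -> i = 6 + 2 = 8, acc = 12 + 8 = 20.
Iteration 4: 8 < 17 holds -> i = 8 + 2 = 10, acc = 20 + 10 = 30.
Iteration 5: 10 < 17 holds -> i = 10 + 2 = 12, acc = 30 + 12 = 42.
Iteration 6: 12 < 17 holds -> i = 12 + 2 = 14, acc = 42 + 14 = 56.
Iteration 7: 14 < 17 holds -> i = 14 + 2 = 16, acc = 56 + 16 = 72.
Iteration 8: 16 < 17 holds -> i = 16 + 2 = 18, acc = 72 + 18 = 90.
Iteration 9: 18 < 17 fails; recursion stops.
SUM(acc) = 2 + 6 + 12 + 20 + 30 + 42 + 56 + 72 + 90 = 330.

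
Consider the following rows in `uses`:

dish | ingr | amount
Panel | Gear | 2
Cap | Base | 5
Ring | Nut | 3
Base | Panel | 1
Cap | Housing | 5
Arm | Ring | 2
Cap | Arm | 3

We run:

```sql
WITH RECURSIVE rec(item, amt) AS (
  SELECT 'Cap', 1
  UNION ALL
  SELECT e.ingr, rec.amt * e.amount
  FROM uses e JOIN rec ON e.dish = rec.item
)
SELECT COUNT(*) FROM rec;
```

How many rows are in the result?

8

Base: (Cap, amt=1).
Iteration 1: components of {Cap} -> Arm = 1*3 = 3, Base = 1*5 = 5, Housing = 1*5 = 5.
Iteration 2: components of {Arm,Base,Housing} -> Panel = 5*1 = 5, Ring = 3*2 = 6.
Iteration 3: components of {Panel,Ring} -> Gear = 5*2 = 10, Nut = 6*3 = 18.
Iteration 4: no further components; recursion stops.
Total rows emitted: 8.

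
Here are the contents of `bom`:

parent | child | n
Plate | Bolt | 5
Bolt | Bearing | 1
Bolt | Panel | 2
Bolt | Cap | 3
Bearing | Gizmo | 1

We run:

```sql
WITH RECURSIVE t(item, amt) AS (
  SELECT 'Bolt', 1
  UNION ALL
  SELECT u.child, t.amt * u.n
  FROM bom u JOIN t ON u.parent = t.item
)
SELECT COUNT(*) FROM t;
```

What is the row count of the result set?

Base: (Bolt, amt=1).
Iteration 1: components of {Bolt} -> Bearing = 1*1 = 1, Cap = 1*3 = 3, Panel = 1*2 = 2.
Iteration 2: components of {Bearing,Cap,Panel} -> Gizmo = 1*1 = 1.
Iteration 3: no further components; recursion stops.
Total rows emitted: 5.

5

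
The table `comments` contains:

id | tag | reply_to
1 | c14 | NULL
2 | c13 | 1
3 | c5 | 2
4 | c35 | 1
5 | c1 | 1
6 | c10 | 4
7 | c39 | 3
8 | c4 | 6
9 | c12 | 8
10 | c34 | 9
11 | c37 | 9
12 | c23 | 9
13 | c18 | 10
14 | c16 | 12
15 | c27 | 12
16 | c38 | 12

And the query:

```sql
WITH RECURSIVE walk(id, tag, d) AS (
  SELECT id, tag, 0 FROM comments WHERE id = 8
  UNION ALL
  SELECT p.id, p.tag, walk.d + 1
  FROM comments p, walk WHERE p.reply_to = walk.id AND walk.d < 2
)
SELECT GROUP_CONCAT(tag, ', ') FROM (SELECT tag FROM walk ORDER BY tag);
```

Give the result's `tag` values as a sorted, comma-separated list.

Base: id=8 (c4) at d 0.
Iteration 1: rows with reply_to in {8} -> c12 (id 9, d 1).
Iteration 2: rows with reply_to in {9} -> c34 (id 10, d 2), c37 (id 11, d 2), c23 (id 12, d 2).
Iteration 3: d < 2 fails for all current rows; recursion stops.

c12, c23, c34, c37, c4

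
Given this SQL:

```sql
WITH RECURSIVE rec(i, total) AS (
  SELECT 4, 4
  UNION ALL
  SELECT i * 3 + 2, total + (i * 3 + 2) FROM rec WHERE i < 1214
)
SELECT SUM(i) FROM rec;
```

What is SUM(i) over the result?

1814

Base: i=4, total=4.
Iteration 1: 4 < 1214 holds -> i = 4 * 3 + 2 = 14, total = 4 + 14 = 18.
Iteration 2: 14 < 1214 holds -> i = 14 * 3 + 2 = 44, total = 18 + 44 = 62.
Iteration 3: 44 < 1214 holds -> i = 44 * 3 + 2 = 134, total = 62 + 134 = 196.
Iteration 4: 134 < 1214 holds -> i = 134 * 3 + 2 = 404, total = 196 + 404 = 600.
Iteration 5: 404 < 1214 holds -> i = 404 * 3 + 2 = 1214, total = 600 + 1214 = 1814.
Iteration 6: 1214 < 1214 fails; recursion stops.
SUM(i) = 4 + 14 + 44 + 134 + 404 + 1214 = 1814.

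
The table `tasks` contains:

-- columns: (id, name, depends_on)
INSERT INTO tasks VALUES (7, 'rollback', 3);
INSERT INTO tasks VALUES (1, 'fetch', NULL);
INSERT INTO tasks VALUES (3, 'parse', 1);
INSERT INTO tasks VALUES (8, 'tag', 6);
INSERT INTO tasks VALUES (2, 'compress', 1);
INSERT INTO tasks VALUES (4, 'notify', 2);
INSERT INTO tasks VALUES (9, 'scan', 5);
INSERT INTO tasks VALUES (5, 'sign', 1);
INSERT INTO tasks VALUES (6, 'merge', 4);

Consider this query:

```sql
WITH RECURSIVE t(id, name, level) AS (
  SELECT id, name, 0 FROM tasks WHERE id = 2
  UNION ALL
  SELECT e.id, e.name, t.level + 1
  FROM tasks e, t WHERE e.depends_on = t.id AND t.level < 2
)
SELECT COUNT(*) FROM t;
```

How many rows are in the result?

Base: id=2 (compress) at level 0.
Iteration 1: rows with depends_on in {2} -> notify (id 4, level 1).
Iteration 2: rows with depends_on in {4} -> merge (id 6, level 2).
Iteration 3: level < 2 fails for all current rows; recursion stops.
Total rows emitted: 3.

3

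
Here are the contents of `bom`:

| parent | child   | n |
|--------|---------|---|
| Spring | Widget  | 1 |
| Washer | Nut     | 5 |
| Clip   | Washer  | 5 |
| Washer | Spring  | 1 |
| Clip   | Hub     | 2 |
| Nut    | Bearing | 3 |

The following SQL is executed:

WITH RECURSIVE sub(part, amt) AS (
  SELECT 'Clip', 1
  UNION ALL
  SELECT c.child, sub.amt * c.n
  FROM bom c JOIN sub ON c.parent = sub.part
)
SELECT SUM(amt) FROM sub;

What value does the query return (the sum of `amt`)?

118

Base: (Clip, amt=1).
Iteration 1: components of {Clip} -> Hub = 1*2 = 2, Washer = 1*5 = 5.
Iteration 2: components of {Hub,Washer} -> Nut = 5*5 = 25, Spring = 5*1 = 5.
Iteration 3: components of {Nut,Spring} -> Bearing = 25*3 = 75, Widget = 5*1 = 5.
Iteration 4: no further components; recursion stops.
SUM(amt) = 1 + 2 + 5 + 25 + 5 + 75 + 5 = 118.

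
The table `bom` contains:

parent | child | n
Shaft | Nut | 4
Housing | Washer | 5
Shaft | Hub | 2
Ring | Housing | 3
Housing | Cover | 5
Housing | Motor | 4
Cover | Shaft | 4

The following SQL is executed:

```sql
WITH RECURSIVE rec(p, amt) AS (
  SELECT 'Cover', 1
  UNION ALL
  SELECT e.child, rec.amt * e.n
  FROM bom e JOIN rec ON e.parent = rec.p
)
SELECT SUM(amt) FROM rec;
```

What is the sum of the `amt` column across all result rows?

Base: (Cover, amt=1).
Iteration 1: components of {Cover} -> Shaft = 1*4 = 4.
Iteration 2: components of {Shaft} -> Hub = 4*2 = 8, Nut = 4*4 = 16.
Iteration 3: no further components; recursion stops.
SUM(amt) = 1 + 4 + 8 + 16 = 29.

29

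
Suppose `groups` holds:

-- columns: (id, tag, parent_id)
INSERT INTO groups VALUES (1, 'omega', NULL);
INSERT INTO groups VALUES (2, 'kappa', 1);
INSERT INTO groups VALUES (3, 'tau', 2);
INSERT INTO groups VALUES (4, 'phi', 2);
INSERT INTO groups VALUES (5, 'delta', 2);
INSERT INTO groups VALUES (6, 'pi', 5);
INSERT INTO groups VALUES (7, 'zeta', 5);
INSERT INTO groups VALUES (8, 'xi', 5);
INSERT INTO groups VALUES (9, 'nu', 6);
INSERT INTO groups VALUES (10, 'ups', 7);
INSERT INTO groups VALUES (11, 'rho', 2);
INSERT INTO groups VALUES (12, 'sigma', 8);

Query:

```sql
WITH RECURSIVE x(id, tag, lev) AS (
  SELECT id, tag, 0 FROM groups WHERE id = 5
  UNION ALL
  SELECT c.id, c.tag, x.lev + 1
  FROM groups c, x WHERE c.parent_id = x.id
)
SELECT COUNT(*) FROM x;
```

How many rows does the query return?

7

Base: id=5 (delta) at lev 0.
Iteration 1: rows with parent_id in {5} -> pi (id 6, lev 1), zeta (id 7, lev 1), xi (id 8, lev 1).
Iteration 2: rows with parent_id in {6,7,8} -> nu (id 9, lev 2), ups (id 10, lev 2), sigma (id 12, lev 2).
Iteration 3: no rows with parent_id in {9,10,12}; recursion stops.
Total rows emitted: 7.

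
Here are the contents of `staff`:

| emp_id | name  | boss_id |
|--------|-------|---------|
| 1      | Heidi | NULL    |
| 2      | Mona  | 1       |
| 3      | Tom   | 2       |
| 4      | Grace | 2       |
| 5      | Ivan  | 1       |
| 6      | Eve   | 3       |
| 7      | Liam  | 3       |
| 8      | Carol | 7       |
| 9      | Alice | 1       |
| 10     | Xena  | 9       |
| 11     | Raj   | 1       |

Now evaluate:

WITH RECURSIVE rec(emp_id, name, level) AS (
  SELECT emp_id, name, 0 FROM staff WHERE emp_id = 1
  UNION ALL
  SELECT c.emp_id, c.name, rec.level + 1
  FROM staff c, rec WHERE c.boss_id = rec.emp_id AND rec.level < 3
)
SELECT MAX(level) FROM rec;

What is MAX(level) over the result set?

Base: emp_id=1 (Heidi) at level 0.
Iteration 1: rows with boss_id in {1} -> Mona (id 2, level 1), Ivan (id 5, level 1), Alice (id 9, level 1), Raj (id 11, level 1).
Iteration 2: rows with boss_id in {2,5,9,11} -> Tom (id 3, level 2), Grace (id 4, level 2), Xena (id 10, level 2).
Iteration 3: rows with boss_id in {3,4,10} -> Eve (id 6, level 3), Liam (id 7, level 3).
Iteration 4: level < 3 fails for all current rows; recursion stops.
level values: 0, 1, 1, 1, 1, 2, 2, 2, 3, 3; the maximum is 3.

3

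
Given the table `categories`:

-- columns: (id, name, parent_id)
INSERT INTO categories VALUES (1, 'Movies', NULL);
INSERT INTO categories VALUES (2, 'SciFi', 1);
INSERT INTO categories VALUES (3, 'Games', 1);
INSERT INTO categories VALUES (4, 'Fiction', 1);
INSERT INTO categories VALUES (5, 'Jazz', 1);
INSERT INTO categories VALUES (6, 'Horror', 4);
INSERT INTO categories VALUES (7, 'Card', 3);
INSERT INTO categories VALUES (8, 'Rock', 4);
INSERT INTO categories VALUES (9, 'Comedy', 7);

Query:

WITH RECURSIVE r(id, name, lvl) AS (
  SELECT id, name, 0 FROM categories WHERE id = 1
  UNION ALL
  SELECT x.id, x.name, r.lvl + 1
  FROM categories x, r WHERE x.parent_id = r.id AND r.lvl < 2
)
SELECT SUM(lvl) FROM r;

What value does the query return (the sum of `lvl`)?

Base: id=1 (Movies) at lvl 0.
Iteration 1: rows with parent_id in {1} -> SciFi (id 2, lvl 1), Games (id 3, lvl 1), Fiction (id 4, lvl 1), Jazz (id 5, lvl 1).
Iteration 2: rows with parent_id in {2,3,4,5} -> Horror (id 6, lvl 2), Card (id 7, lvl 2), Rock (id 8, lvl 2).
Iteration 3: lvl < 2 fails for all current rows; recursion stops.
SUM(lvl) = 0 + 1 + 1 + 1 + 1 + 2 + 2 + 2 = 10.

10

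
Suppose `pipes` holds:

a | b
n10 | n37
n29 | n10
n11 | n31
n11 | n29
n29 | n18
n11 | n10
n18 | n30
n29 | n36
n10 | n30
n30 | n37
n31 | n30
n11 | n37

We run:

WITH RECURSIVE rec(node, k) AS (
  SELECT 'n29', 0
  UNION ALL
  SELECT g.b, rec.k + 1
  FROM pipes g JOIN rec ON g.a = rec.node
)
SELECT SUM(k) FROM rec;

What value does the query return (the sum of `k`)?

Base: (n29, k=0).
Iteration 1: edges from {n29} -> (n10, k=1), (n18, k=1), (n36, k=1).
Iteration 2: edges from {n10,n18,n36} -> (n30, k=2) x2, (n37, k=2). [UNION ALL keeps all 3 new rows, including repeats]
Iteration 3: edges from {n30,n37} -> (n37, k=3) x2. [UNION ALL keeps all 2 new rows, including repeats]
Iteration 4: no outgoing edges from {n37}; recursion stops.
SUM(k) = 0 + 1 + 1 + 1 + 2 + 2 + 2 + 3 + 3 = 15.

15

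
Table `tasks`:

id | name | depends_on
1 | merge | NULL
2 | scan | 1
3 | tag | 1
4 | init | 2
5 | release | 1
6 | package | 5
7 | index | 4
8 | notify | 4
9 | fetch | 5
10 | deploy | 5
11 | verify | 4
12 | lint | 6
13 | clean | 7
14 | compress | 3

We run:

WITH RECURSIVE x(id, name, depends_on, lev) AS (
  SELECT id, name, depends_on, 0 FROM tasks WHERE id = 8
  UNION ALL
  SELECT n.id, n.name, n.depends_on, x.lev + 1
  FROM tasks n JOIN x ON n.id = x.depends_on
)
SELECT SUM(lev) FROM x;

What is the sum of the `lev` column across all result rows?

6

Base: id=8 (notify), depends_on=4, lev 0.
Iteration 1: join on id=4 -> init (id 4, depends_on=2, lev 1).
Iteration 2: join on id=2 -> scan (id 2, depends_on=1, lev 2).
Iteration 3: join on id=1 -> merge (id 1, depends_on=NULL, lev 3).
Iteration 4: depends_on is NULL; no match; recursion stops.
SUM(lev) = 0 + 1 + 2 + 3 = 6.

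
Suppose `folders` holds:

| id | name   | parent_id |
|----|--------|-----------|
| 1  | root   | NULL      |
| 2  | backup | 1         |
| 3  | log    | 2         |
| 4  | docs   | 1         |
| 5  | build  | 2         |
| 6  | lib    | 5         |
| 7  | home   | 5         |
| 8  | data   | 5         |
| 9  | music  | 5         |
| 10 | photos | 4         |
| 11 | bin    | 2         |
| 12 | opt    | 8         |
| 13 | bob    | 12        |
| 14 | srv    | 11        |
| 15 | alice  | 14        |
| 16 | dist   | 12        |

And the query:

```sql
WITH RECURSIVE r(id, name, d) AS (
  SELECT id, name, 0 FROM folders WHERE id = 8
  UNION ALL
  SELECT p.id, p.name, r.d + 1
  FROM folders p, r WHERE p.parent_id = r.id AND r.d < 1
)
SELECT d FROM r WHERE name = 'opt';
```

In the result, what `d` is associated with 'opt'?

Base: id=8 (data) at d 0.
Iteration 1: rows with parent_id in {8} -> opt (id 12, d 1).
Iteration 2: d < 1 fails for all current rows; recursion stops.

1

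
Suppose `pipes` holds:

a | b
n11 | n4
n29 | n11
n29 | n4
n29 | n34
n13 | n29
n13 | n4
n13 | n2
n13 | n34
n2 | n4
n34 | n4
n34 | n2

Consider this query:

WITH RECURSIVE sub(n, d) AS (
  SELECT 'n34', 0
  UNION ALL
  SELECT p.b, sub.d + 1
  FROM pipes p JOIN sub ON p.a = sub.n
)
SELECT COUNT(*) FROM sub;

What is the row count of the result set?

4

Base: (n34, d=0).
Iteration 1: edges from {n34} -> (n2, d=1), (n4, d=1).
Iteration 2: edges from {n2,n4} -> (n4, d=2).
Iteration 3: no outgoing edges from {n4}; recursion stops.
Total rows emitted: 4.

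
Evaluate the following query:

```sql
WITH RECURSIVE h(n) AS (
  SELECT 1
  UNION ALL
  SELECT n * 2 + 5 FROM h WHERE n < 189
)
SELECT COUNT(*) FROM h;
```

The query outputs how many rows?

Base: n=1.
Iteration 1: 1 < 189 holds -> n = 1 * 2 + 5 = 7.
Iteration 2: 7 < 189 holds -> n = 7 * 2 + 5 = 19.
Iteration 3: 19 < 189 holds -> n = 19 * 2 + 5 = 43.
Iteration 4: 43 < 189 holds -> n = 43 * 2 + 5 = 91.
Iteration 5: 91 < 189 holds -> n = 91 * 2 + 5 = 187.
Iteration 6: 187 < 189 holds -> n = 187 * 2 + 5 = 379.
Iteration 7: 379 < 189 fails; recursion stops.
Total rows emitted: 7.

7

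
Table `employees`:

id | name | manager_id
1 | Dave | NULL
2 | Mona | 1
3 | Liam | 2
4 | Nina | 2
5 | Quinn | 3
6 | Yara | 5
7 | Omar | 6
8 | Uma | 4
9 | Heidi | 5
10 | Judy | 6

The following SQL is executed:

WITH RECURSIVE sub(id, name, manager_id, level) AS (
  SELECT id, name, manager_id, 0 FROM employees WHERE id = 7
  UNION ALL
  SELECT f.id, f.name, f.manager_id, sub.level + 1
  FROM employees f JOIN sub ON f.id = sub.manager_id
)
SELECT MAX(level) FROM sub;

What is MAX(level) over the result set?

Base: id=7 (Omar), manager_id=6, level 0.
Iteration 1: join on id=6 -> Yara (id 6, manager_id=5, level 1).
Iteration 2: join on id=5 -> Quinn (id 5, manager_id=3, level 2).
Iteration 3: join on id=3 -> Liam (id 3, manager_id=2, level 3).
Iteration 4: join on id=2 -> Mona (id 2, manager_id=1, level 4).
Iteration 5: join on id=1 -> Dave (id 1, manager_id=NULL, level 5).
Iteration 6: manager_id is NULL; no match; recursion stops.
level values: 0, 1, 2, 3, 4, 5; the maximum is 5.

5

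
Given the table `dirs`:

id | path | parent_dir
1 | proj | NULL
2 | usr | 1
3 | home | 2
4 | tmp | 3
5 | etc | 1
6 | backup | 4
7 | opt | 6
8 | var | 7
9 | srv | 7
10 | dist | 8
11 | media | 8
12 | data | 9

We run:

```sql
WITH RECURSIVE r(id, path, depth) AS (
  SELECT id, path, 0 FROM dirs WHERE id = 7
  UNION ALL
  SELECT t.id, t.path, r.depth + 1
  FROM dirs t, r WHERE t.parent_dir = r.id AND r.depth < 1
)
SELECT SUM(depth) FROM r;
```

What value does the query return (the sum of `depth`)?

Base: id=7 (opt) at depth 0.
Iteration 1: rows with parent_dir in {7} -> var (id 8, depth 1), srv (id 9, depth 1).
Iteration 2: depth < 1 fails for all current rows; recursion stops.
SUM(depth) = 0 + 1 + 1 = 2.

2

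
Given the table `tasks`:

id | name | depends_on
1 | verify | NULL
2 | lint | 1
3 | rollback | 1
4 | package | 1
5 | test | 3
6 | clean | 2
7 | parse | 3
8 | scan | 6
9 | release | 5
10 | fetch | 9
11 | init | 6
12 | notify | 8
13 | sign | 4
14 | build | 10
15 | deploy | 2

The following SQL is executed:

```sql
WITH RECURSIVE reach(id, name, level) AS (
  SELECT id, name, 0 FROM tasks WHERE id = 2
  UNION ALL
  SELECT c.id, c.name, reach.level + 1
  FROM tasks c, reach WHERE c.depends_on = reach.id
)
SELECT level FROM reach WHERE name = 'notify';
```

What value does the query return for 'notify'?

3

Base: id=2 (lint) at level 0.
Iteration 1: rows with depends_on in {2} -> clean (id 6, level 1), deploy (id 15, level 1).
Iteration 2: rows with depends_on in {6,15} -> scan (id 8, level 2), init (id 11, level 2).
Iteration 3: rows with depends_on in {8,11} -> notify (id 12, level 3).
Iteration 4: no rows with depends_on in {12}; recursion stops.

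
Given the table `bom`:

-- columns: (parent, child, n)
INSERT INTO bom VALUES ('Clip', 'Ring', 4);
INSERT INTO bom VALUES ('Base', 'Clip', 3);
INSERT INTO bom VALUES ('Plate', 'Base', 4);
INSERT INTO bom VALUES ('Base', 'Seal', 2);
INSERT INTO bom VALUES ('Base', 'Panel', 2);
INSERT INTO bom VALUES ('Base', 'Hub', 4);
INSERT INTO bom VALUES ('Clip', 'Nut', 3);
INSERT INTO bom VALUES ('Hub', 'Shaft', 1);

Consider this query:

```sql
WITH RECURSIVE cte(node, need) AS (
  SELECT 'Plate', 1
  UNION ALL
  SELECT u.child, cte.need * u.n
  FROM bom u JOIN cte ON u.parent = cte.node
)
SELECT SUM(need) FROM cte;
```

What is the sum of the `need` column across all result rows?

Base: (Plate, need=1).
Iteration 1: components of {Plate} -> Base = 1*4 = 4.
Iteration 2: components of {Base} -> Clip = 4*3 = 12, Hub = 4*4 = 16, Panel = 4*2 = 8, Seal = 4*2 = 8.
Iteration 3: components of {Clip,Hub,Panel,Seal} -> Nut = 12*3 = 36, Ring = 12*4 = 48, Shaft = 16*1 = 16.
Iteration 4: no further components; recursion stops.
SUM(need) = 1 + 4 + 12 + 8 + 16 + 8 + 48 + 36 + 16 = 149.

149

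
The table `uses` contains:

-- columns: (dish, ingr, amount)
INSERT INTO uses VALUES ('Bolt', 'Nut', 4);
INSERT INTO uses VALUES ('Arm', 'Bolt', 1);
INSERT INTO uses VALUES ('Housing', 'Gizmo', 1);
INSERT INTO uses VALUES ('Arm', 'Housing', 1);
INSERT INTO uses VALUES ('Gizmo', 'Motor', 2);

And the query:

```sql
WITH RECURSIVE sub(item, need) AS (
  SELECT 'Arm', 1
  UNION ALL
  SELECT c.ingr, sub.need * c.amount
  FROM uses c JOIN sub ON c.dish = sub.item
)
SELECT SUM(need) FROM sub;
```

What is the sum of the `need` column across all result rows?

Base: (Arm, need=1).
Iteration 1: components of {Arm} -> Bolt = 1*1 = 1, Housing = 1*1 = 1.
Iteration 2: components of {Bolt,Housing} -> Gizmo = 1*1 = 1, Nut = 1*4 = 4.
Iteration 3: components of {Gizmo,Nut} -> Motor = 1*2 = 2.
Iteration 4: no further components; recursion stops.
SUM(need) = 1 + 1 + 1 + 4 + 1 + 2 = 10.

10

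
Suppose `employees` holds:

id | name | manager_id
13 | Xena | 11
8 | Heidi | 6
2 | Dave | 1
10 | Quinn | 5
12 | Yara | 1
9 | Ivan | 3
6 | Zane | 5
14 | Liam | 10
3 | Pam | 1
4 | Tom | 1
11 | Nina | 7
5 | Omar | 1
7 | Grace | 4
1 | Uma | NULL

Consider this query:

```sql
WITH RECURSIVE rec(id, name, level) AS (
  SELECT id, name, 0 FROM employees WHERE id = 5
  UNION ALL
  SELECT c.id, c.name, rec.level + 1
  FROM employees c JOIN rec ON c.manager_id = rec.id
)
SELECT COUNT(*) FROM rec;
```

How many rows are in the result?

5

Base: id=5 (Omar) at level 0.
Iteration 1: rows with manager_id in {5} -> Zane (id 6, level 1), Quinn (id 10, level 1).
Iteration 2: rows with manager_id in {6,10} -> Heidi (id 8, level 2), Liam (id 14, level 2).
Iteration 3: no rows with manager_id in {8,14}; recursion stops.
Total rows emitted: 5.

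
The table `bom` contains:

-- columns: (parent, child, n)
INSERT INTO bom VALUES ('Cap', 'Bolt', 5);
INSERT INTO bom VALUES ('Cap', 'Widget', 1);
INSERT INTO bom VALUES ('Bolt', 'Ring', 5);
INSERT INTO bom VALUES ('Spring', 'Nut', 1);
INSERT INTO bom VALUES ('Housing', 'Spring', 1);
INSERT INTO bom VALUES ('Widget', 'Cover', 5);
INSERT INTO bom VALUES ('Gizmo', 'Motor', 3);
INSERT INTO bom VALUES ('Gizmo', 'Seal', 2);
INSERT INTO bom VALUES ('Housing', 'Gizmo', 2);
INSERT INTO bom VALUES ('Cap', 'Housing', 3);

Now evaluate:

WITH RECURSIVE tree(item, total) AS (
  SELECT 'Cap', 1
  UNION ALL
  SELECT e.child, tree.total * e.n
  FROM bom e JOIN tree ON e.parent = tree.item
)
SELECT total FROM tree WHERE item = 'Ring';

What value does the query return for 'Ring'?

Base: (Cap, total=1).
Iteration 1: components of {Cap} -> Bolt = 1*5 = 5, Housing = 1*3 = 3, Widget = 1*1 = 1.
Iteration 2: components of {Bolt,Housing,Widget} -> Cover = 1*5 = 5, Gizmo = 3*2 = 6, Ring = 5*5 = 25, Spring = 3*1 = 3.
Iteration 3: components of {Cover,Gizmo,Ring,Spring} -> Motor = 6*3 = 18, Nut = 3*1 = 3, Seal = 6*2 = 12.
Iteration 4: no further components; recursion stops.

25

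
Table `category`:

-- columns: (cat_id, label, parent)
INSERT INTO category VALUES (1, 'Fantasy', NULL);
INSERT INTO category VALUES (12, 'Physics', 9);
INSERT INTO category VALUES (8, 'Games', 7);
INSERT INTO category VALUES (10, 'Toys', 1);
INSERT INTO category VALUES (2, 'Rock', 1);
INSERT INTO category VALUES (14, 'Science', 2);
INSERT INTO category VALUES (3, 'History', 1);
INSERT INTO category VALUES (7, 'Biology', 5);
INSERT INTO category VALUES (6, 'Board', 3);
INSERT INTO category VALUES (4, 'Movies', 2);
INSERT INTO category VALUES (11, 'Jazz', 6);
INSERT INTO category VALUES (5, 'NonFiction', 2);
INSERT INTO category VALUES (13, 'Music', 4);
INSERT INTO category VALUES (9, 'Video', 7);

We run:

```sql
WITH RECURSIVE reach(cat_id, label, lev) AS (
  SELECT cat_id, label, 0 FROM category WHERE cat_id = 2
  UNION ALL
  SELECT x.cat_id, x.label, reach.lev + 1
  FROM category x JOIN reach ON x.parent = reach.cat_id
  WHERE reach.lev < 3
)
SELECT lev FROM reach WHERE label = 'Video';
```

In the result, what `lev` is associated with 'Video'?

Base: cat_id=2 (Rock) at lev 0.
Iteration 1: rows with parent in {2} -> Movies (id 4, lev 1), NonFiction (id 5, lev 1), Science (id 14, lev 1).
Iteration 2: rows with parent in {4,5,14} -> Biology (id 7, lev 2), Music (id 13, lev 2).
Iteration 3: rows with parent in {7,13} -> Games (id 8, lev 3), Video (id 9, lev 3).
Iteration 4: lev < 3 fails for all current rows; recursion stops.

3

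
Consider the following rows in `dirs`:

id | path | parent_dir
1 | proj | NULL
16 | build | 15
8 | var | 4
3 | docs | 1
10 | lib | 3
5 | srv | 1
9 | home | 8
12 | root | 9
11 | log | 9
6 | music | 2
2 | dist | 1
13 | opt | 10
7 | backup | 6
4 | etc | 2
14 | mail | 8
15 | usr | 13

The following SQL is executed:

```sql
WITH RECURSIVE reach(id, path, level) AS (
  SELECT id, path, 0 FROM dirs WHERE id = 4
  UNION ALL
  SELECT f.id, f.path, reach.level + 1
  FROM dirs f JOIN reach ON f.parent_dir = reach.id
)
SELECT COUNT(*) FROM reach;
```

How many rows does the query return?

6

Base: id=4 (etc) at level 0.
Iteration 1: rows with parent_dir in {4} -> var (id 8, level 1).
Iteration 2: rows with parent_dir in {8} -> home (id 9, level 2), mail (id 14, level 2).
Iteration 3: rows with parent_dir in {9,14} -> log (id 11, level 3), root (id 12, level 3).
Iteration 4: no rows with parent_dir in {11,12}; recursion stops.
Total rows emitted: 6.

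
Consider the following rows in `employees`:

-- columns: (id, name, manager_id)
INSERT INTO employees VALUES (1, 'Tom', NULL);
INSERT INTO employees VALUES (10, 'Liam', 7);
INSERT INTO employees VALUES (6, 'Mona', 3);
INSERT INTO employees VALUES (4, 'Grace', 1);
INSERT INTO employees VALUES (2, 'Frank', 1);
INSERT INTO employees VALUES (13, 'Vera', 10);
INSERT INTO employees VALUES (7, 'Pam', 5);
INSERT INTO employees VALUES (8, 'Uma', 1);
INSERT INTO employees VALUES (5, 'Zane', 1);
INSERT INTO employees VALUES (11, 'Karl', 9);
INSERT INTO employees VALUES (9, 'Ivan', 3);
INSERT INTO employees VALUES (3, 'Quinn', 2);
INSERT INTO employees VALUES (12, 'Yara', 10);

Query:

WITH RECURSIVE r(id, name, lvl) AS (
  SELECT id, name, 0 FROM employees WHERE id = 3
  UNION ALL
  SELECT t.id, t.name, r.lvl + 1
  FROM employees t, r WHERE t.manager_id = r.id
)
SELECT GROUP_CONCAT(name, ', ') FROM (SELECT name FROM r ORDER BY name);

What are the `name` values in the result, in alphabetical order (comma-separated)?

Ivan, Karl, Mona, Quinn

Base: id=3 (Quinn) at lvl 0.
Iteration 1: rows with manager_id in {3} -> Mona (id 6, lvl 1), Ivan (id 9, lvl 1).
Iteration 2: rows with manager_id in {6,9} -> Karl (id 11, lvl 2).
Iteration 3: no rows with manager_id in {11}; recursion stops.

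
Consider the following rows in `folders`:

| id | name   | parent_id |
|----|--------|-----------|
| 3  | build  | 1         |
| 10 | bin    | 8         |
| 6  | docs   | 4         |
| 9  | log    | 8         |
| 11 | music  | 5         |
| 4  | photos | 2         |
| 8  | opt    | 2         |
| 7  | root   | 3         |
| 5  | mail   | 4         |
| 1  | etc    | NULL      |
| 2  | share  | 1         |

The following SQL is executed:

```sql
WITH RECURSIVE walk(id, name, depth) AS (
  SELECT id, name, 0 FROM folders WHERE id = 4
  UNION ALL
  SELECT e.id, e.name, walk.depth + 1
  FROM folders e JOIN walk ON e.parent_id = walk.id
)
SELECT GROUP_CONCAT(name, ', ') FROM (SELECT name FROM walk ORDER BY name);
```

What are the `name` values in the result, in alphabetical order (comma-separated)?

docs, mail, music, photos

Base: id=4 (photos) at depth 0.
Iteration 1: rows with parent_id in {4} -> mail (id 5, depth 1), docs (id 6, depth 1).
Iteration 2: rows with parent_id in {5,6} -> music (id 11, depth 2).
Iteration 3: no rows with parent_id in {11}; recursion stops.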